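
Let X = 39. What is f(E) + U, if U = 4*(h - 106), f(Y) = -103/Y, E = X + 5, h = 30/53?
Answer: -988947/2332 ≈ -424.08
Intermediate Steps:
h = 30/53 (h = 30*(1/53) = 30/53 ≈ 0.56604)
E = 44 (E = 39 + 5 = 44)
U = -22352/53 (U = 4*(30/53 - 106) = 4*(-5588/53) = -22352/53 ≈ -421.74)
f(E) + U = -103/44 - 22352/53 = -988947/2332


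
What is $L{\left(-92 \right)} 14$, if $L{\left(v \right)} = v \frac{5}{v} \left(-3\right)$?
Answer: $-210$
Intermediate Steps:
$L{\left(v \right)} = -15$ ($L{\left(v \right)} = 5 \left(-3\right) = -15$)
$L{\left(-92 \right)} 14 = \left(-15\right) 14 = -210$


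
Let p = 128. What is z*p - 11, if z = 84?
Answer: 10741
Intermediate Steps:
z*p - 11 = 84*128 - 11 = 10752 - 11 = 10741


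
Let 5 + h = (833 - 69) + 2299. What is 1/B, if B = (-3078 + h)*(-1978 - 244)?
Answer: 1/44440 ≈ 2.2502e-5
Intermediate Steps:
h = 3058 (h = -5 + ((833 - 69) + 2299) = -5 + (764 + 2299) = -5 + 3063 = 3058)
B = 44440 (B = (-3078 + 3058)*(-1978 - 244) = -20*(-2222) = 44440)
1/B = 1/44440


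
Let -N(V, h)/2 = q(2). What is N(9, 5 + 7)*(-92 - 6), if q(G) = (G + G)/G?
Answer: 392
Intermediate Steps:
q(G) = 2 (q(G) = (2*G)/G = 2)
N(V, h) = -4 (N(V, h) = -2*2 = -4)
N(9, 5 + 7)*(-92 - 6) = -4*(-92 - 6) = -4*(-98) = 392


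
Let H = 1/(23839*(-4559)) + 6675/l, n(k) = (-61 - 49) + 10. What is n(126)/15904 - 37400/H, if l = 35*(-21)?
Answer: 35995510718288875/8740601736552 ≈ 4118.2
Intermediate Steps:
n(k) = -100 (n(k) = -110 + 10 = -100)
l = -735
H = -48363490494/5325418049 (H = 1/(23839*(-4559)) + 6675/(-735) = (1/23839)*(-1/4559) + 6675*(-1/735) = -1/108682001 - 445/49 = -48363490494/5325418049 ≈ -9.0816)
n(126)/15904 - 37400/H = -100/15904 - 37400/(-48363490494/5325418049) = -100*1/15904 - 37400*(-5325418049/48363490494) = -25/3976 + 9053210683300/2198340477 = 35995510718288875/8740601736552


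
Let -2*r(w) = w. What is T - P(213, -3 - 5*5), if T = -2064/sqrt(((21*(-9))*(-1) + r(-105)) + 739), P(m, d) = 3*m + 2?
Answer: -641 - 2064*sqrt(3922)/1961 ≈ -706.92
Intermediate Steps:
r(w) = -w/2
P(m, d) = 2 + 3*m
T = -2064*sqrt(3922)/1961 (T = -2064/sqrt(((21*(-9))*(-1) - 1/2*(-105)) + 739) = -2064/sqrt((-189*(-1) + 105/2) + 739) = -2064/sqrt((189 + 105/2) + 739) = -2064/sqrt(483/2 + 739) = -2064*sqrt(3922)/1961 ≈ -65.915)
T - P(213, -3 - 5*5) = -2064*sqrt(3922)/1961 - (2 + 3*213) = -2064*sqrt(3922)/1961 - (2 + 639) = -2064*sqrt(3922)/1961 - 1*641 = -2064*sqrt(3922)/1961 - 641 = -641 - 2064*sqrt(3922)/1961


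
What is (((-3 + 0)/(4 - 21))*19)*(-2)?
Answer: -114/17 ≈ -6.7059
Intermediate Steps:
(((-3 + 0)/(4 - 21))*19)*(-2) = (-3/(-17)*19)*(-2) = (-3*(-1/17)*19)*(-2) = ((3/17)*19)*(-2) = (57/17)*(-2) = -114/17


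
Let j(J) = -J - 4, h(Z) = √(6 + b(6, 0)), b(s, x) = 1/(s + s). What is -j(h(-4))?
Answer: 4 + √219/6 ≈ 6.4664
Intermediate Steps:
b(s, x) = 1/(2*s)
h(Z) = √219/6 (h(Z) = √(6 + (½)/6) = √(6 + (½)*(⅙)) = √(6 + 1/12) = √(73/12) = √219/6)
j(J) = -4 - J
-j(h(-4)) = -(-4 - √219/6) = 4 + √219/6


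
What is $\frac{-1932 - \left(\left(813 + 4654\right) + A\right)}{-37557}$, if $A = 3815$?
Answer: $\frac{1246}{4173} \approx 0.29859$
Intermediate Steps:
$\frac{-1932 - \left(\left(813 + 4654\right) + A\right)}{-37557} = \frac{-1932 - \left(\left(813 + 4654\right) + 3815\right)}{-37557} = \left(-1932 - \left(5467 + 3815\right)\right) \left(- \frac{1}{37557}\right) = \left(-1932 - 9282\right) \left(- \frac{1}{37557}\right) = \left(-11214\right) \left(- \frac{1}{37557}\right) = \frac{1246}{4173}$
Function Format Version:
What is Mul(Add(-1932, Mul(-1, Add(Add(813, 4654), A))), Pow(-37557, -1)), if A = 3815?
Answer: Rational(1246, 4173) ≈ 0.29859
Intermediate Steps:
Mul(Add(-1932, Mul(-1, Add(Add(813, 4654), A))), Pow(-37557, -1)) = Mul(Add(-1932, Mul(-1, Add(Add(813, 4654), 3815))), Pow(-37557, -1)) = Mul(Add(-1932, Mul(-1, Add(5467, 3815))), Rational(-1, 37557)) = Mul(Add(-1932, Mul(-1, 9282)), Rational(-1, 37557)) = Mul(Add(-1932, -9282), Rational(-1, 37557)) = Mul(-11214, Rational(-1, 37557)) = Rational(1246, 4173)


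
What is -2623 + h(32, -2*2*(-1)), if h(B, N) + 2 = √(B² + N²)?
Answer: -2625 + 4*√65 ≈ -2592.8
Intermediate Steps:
h(B, N) = -2 + √(B² + N²)
-2623 + h(32, -2*2*(-1)) = -2623 + (-2 + √(32² + (-2*2*(-1))²)) = -2623 + (-2 + √(1024 + (-4*(-1))²)) = -2623 + (-2 + √(1024 + 4²)) = -2623 + (-2 + √(1024 + 16)) = -2623 + (-2 + √1040) = -2623 + (-2 + 4*√65) = -2625 + 4*√65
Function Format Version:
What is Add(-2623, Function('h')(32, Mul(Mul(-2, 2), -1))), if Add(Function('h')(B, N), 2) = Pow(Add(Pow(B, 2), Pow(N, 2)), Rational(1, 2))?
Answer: Add(-2625, Mul(4, Pow(65, Rational(1, 2)))) ≈ -2592.8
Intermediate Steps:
Function('h')(B, N) = Add(-2, Pow(Add(Pow(B, 2), Pow(N, 2)), Rational(1, 2)))
Add(-2623, Function('h')(32, Mul(Mul(-2, 2), -1))) = Add(-2623, Add(-2, Pow(Add(Pow(32, 2), Pow(Mul(Mul(-2, 2), -1), 2)), Rational(1, 2)))) = Add(-2623, Add(-2, Pow(Add(1024, Pow(Mul(-4, -1), 2)), Rational(1, 2)))) = Add(-2623, Add(-2, Pow(Add(1024, Pow(4, 2)), Rational(1, 2)))) = Add(-2623, Add(-2, Pow(Add(1024, 16), Rational(1, 2)))) = Add(-2623, Add(-2, Pow(1040, Rational(1, 2)))) = Add(-2623, Add(-2, Mul(4, Pow(65, Rational(1, 2))))) = Add(-2625, Mul(4, Pow(65, Rational(1, 2))))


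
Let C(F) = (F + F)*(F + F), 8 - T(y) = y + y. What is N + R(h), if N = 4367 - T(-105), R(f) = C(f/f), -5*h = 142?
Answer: 4153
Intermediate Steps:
h = -142/5 (h = -⅕*142 = -142/5 ≈ -28.400)
T(y) = 8 - 2*y (T(y) = 8 - (y + y) = 8 - 2*y)
C(F) = 4*F² (C(F) = (2*F)*(2*F) = 4*F²)
R(f) = 4 (R(f) = 4*(f/f)² = 4*1² = 4*1 = 4)
N = 4149 (N = 4367 - (8 - 2*(-105)) = 4367 - (8 + 210) = 4367 - 1*218 = 4367 - 218 = 4149)
N + R(h) = 4149 + 4 = 4153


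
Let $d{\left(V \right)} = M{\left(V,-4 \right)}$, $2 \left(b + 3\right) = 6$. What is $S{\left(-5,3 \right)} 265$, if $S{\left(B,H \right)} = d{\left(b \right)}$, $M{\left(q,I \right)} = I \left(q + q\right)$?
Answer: $0$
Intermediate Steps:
$b = 0$ ($b = -3 + \frac{1}{2} \cdot 6 = -3 + 3 = 0$)
$M{\left(q,I \right)} = 2 I q$ ($M{\left(q,I \right)} = I 2 q = 2 I q$)
$d{\left(V \right)} = - 8 V$ ($d{\left(V \right)} = 2 \left(-4\right) V = - 8 V$)
$S{\left(B,H \right)} = 0$ ($S{\left(B,H \right)} = \left(-8\right) 0 = 0$)
$S{\left(-5,3 \right)} 265 = 0 \cdot 265 = 0$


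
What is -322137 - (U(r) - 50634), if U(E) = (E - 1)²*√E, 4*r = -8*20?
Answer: -271503 - 3362*I*√10 ≈ -2.715e+5 - 10632.0*I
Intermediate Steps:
r = -40 (r = (-8*20)/4 = (¼)*(-160) = -40)
U(E) = √E*(-1 + E)² (U(E) = (-1 + E)²*√E = √E*(-1 + E)²)
-322137 - (U(r) - 50634) = -322137 - (√(-40)*(-1 - 40)² - 50634) = -322137 - ((2*I*√10)*(-41)² - 50634) = -322137 - ((2*I*√10)*1681 - 50634) = -322137 - (3362*I*√10 - 50634) = -322137 - (-50634 + 3362*I*√10) = -322137 + (50634 - 3362*I*√10) = -271503 - 3362*I*√10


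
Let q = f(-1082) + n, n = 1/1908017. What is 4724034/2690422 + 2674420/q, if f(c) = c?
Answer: -979931227884724837/396736237525989 ≈ -2470.0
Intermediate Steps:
n = 1/1908017 ≈ 5.2410e-7
q = -2064474393/1908017 (q = -1082 + 1/1908017 = -2064474393/1908017 ≈ -1082.0)
4724034/2690422 + 2674420/q = 4724034/2690422 + 2674420/(-2064474393/1908017) = 4724034*(1/2690422) + 2674420*(-1908017/2064474393) = 337431/192173 - 5102838825140/2064474393 = -979931227884724837/396736237525989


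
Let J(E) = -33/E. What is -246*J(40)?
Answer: 4059/20 ≈ 202.95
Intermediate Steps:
-246*J(40) = -(-8118)/40 = -246*(-33/40) = 4059/20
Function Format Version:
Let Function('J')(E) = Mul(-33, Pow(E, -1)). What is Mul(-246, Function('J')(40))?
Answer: Rational(4059, 20) ≈ 202.95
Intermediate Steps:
Mul(-246, Function('J')(40)) = Mul(-246, Mul(-33, Pow(40, -1))) = Mul(-246, Mul(-33, Rational(1, 40))) = Mul(-246, Rational(-33, 40)) = Rational(4059, 20)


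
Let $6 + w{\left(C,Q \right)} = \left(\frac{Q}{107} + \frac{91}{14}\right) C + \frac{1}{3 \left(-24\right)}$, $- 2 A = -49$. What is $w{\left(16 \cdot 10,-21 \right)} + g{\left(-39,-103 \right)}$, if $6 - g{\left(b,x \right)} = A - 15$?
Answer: $\frac{7696945}{7704} \approx 999.08$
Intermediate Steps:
$A = \frac{49}{2}$ ($A = \left(- \frac{1}{2}\right) \left(-49\right) = \frac{49}{2} \approx 24.5$)
$g{\left(b,x \right)} = - \frac{7}{2}$ ($g{\left(b,x \right)} = 6 - \left(\frac{49}{2} - 15\right) = 6 - \frac{19}{2} = - \frac{7}{2}$)
$w{\left(C,Q \right)} = - \frac{433}{72} + C \left(\frac{13}{2} + \frac{Q}{107}\right)$ ($w{\left(C,Q \right)} = -6 + \left(\left(\frac{Q}{107} + \frac{91}{14}\right) C + \frac{1}{3 \left(-24\right)}\right) = -6 + \left(\left(Q \frac{1}{107} + 91 \cdot \frac{1}{14}\right) C + \frac{1}{-72}\right) = -6 + \left(\left(\frac{Q}{107} + \frac{13}{2}\right) C - \frac{1}{72}\right) = -6 + \left(\left(\frac{13}{2} + \frac{Q}{107}\right) C - \frac{1}{72}\right) = -6 + \left(C \left(\frac{13}{2} + \frac{Q}{107}\right) - \frac{1}{72}\right) = -6 + \left(- \frac{1}{72} + C \left(\frac{13}{2} + \frac{Q}{107}\right)\right) = - \frac{433}{72} + C \left(\frac{13}{2} + \frac{Q}{107}\right)$)
$w{\left(16 \cdot 10,-21 \right)} + g{\left(-39,-103 \right)} = \left(- \frac{433}{72} + \frac{13 \cdot 16 \cdot 10}{2} + \frac{1}{107} \cdot 16 \cdot 10 \left(-21\right)\right) - \frac{7}{2} = \left(- \frac{433}{72} + \frac{13}{2} \cdot 160 + \frac{1}{107} \cdot 160 \left(-21\right)\right) - \frac{7}{2} = \left(- \frac{433}{72} + 1040 - \frac{3360}{107}\right) - \frac{7}{2} = \frac{7723909}{7704} - \frac{7}{2} = \frac{7696945}{7704}$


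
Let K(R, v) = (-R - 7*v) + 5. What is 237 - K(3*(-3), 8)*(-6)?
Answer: -15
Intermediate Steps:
K(R, v) = 5 - R - 7*v
237 - K(3*(-3), 8)*(-6) = 237 - (5 - 3*(-3) - 7*8)*(-6) = 237 - (5 - 1*(-9) - 56)*(-6) = 237 - (5 + 9 - 56)*(-6) = 237 - (-42)*(-6) = 237 - 1*252 = 237 - 252 = -15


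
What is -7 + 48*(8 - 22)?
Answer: -679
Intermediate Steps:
-7 + 48*(8 - 22) = -7 + 48*(-14) = -7 - 672 = -679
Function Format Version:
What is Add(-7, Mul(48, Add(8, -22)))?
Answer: -679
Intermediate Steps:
Add(-7, Mul(48, Add(8, -22))) = Add(-7, Mul(48, -14)) = Add(-7, -672) = -679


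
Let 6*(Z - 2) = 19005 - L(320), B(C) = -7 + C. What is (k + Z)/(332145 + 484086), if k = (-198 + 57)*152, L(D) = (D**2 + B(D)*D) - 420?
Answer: -34635/544154 ≈ -0.063649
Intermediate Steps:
L(D) = -420 + D**2 + D*(-7 + D) (L(D) = (D**2 + (-7 + D)*D) - 420 = (D**2 + D*(-7 + D)) - 420 = -420 + D**2 + D*(-7 + D))
Z = -61041/2 (Z = 2 + (19005 - (-420 + 320**2 + 320*(-7 + 320)))/6 = 2 + (19005 - (-420 + 102400 + 320*313))/6 = 2 + (19005 - (-420 + 102400 + 100160))/6 = 2 + (19005 - 1*202140)/6 = 2 + (19005 - 202140)/6 = 2 + (1/6)*(-183135) = 2 - 61045/2 = -61041/2 ≈ -30521.)
k = -21432 (k = -141*152 = -21432)
(k + Z)/(332145 + 484086) = (-21432 - 61041/2)/(332145 + 484086) = -103905/2/816231 = -103905/2*1/816231 = -34635/544154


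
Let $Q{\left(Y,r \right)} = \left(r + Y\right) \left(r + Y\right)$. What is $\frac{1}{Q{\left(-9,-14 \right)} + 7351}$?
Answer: $\frac{1}{7880} \approx 0.0001269$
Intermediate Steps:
$Q{\left(Y,r \right)} = \left(Y + r\right)^{2}$ ($Q{\left(Y,r \right)} = \left(Y + r\right) \left(Y + r\right) = \left(Y + r\right)^{2}$)
$\frac{1}{Q{\left(-9,-14 \right)} + 7351} = \frac{1}{\left(-9 - 14\right)^{2} + 7351} = \frac{1}{\left(-23\right)^{2} + 7351} = \frac{1}{529 + 7351} = \frac{1}{7880}$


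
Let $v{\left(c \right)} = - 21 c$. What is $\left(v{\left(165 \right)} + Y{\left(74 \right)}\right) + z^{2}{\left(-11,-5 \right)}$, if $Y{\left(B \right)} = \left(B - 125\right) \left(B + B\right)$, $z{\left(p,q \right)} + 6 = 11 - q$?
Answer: $-10913$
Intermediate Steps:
$z{\left(p,q \right)} = 5 - q$ ($z{\left(p,q \right)} = -6 - \left(-11 + q\right) = 5 - q$)
$Y{\left(B \right)} = 2 B \left(-125 + B\right)$ ($Y{\left(B \right)} = \left(-125 + B\right) 2 B = 2 B \left(-125 + B\right)$)
$\left(v{\left(165 \right)} + Y{\left(74 \right)}\right) + z^{2}{\left(-11,-5 \right)} = \left(\left(-21\right) 165 + 2 \cdot 74 \left(-125 + 74\right)\right) + \left(5 - -5\right)^{2} = \left(-3465 + 2 \cdot 74 \left(-51\right)\right) + \left(5 + 5\right)^{2} = \left(-3465 - 7548\right) + 10^{2} = -11013 + 100 = -10913$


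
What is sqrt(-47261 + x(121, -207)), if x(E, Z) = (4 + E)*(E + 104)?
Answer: 8*I*sqrt(299) ≈ 138.33*I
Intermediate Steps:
x(E, Z) = (4 + E)*(104 + E)
sqrt(-47261 + x(121, -207)) = sqrt(-47261 + (416 + 121**2 + 108*121)) = sqrt(-47261 + (416 + 14641 + 13068)) = sqrt(-47261 + 28125) = sqrt(-19136) = 8*I*sqrt(299)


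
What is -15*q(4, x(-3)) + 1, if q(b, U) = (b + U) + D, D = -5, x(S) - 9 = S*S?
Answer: -254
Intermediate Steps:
x(S) = 9 + S² (x(S) = 9 + S*S = 9 + S²)
q(b, U) = -5 + U + b (q(b, U) = (b + U) - 5 = (U + b) - 5 = -5 + U + b)
-15*q(4, x(-3)) + 1 = -15*(-5 + (9 + (-3)²) + 4) + 1 = -15*(-5 + (9 + 9) + 4) + 1 = -15*(-5 + 18 + 4) + 1 = -15*17 + 1 = -255 + 1 = -254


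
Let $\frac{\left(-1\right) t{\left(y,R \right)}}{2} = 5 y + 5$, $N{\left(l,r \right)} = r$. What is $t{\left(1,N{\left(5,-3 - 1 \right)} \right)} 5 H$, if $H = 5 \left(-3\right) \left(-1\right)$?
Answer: $-1500$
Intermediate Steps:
$t{\left(y,R \right)} = -10 - 10 y$ ($t{\left(y,R \right)} = - 2 \left(5 y + 5\right) = - 2 \left(5 + 5 y\right) = -10 - 10 y$)
$H = 15$ ($H = \left(-15\right) \left(-1\right) = 15$)
$t{\left(1,N{\left(5,-3 - 1 \right)} \right)} 5 H = \left(-10 - 10\right) 5 \cdot 15 = \left(-20\right) 5 \cdot 15 = \left(-100\right) 15 = -1500$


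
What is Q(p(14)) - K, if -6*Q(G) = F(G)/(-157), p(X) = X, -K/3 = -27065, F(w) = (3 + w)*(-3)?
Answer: -25495247/314 ≈ -81195.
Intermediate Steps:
F(w) = -9 - 3*w
K = 81195 (K = -3*(-27065) = 81195)
Q(G) = -3/314 - G/314 (Q(G) = -(-9 - 3*G)/(6*(-157)) = -(-9 - 3*G)*(-1)/(6*157) = -(9/157 + 3*G/157)/6 = -3/314 - G/314)
Q(p(14)) - K = (-3/314 - 1/314*14) - 1*81195 = (-3/314 - 7/157) - 81195 = -17/314 - 81195 = -25495247/314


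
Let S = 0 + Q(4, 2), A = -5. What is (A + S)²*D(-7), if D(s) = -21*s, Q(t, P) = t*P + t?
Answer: 7203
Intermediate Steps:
Q(t, P) = t + P*t (Q(t, P) = P*t + t = t + P*t)
S = 12 (S = 0 + 4*(1 + 2) = 0 + 4*3 = 0 + 12 = 12)
(A + S)²*D(-7) = (-5 + 12)²*(-21*(-7)) = 7²*147 = 49*147 = 7203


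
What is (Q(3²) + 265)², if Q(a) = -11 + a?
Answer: 69169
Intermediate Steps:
(Q(3²) + 265)² = ((-11 + 3²) + 265)² = ((-11 + 9) + 265)² = (-2 + 265)² = 263² = 69169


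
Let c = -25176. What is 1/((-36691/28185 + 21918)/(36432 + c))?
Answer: 317250360/617722139 ≈ 0.51358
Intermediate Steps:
1/((-36691/28185 + 21918)/(36432 + c)) = 1/((-36691/28185 + 21918)/(36432 - 25176)) = 1/((-36691/28185 + 21918)/11256) = 1/((-1*36691/28185 + 21918)*(1/11256)) = 1/((-36691/28185 + 21918)*(1/11256)) = 1/((617722139/28185)*(1/11256)) = 1/(617722139/317250360) = 317250360/617722139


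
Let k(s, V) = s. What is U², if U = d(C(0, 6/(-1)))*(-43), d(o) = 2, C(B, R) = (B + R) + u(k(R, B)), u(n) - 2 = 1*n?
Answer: 7396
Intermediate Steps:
u(n) = 2 + n (u(n) = 2 + 1*n = 2 + n)
C(B, R) = 2 + B + 2*R (C(B, R) = (B + R) + (2 + R) = 2 + B + 2*R)
U = -86 (U = 2*(-43) = -86)
U² = (-86)² = 7396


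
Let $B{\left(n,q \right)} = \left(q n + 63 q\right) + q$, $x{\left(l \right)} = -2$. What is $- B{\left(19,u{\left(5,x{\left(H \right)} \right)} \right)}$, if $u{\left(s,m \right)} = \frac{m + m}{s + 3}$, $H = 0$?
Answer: $\frac{83}{2} \approx 41.5$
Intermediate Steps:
$u{\left(s,m \right)} = \frac{2 m}{3 + s}$
$B{\left(n,q \right)} = 64 q + n q$ ($B{\left(n,q \right)} = \left(n q + 63 q\right) + q = \left(63 q + n q\right) + q = 64 q + n q$)
$- B{\left(19,u{\left(5,x{\left(H \right)} \right)} \right)} = - 2 \left(-2\right) \frac{1}{3 + 5} \left(64 + 19\right) = - 2 \left(-2\right) \frac{1}{8} \cdot 83 = - \frac{\left(-1\right) 83}{2} = \left(-1\right) \left(- \frac{83}{2}\right) = \frac{83}{2}$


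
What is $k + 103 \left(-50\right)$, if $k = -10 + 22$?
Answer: $-5138$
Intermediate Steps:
$k = 12$
$k + 103 \left(-50\right) = 12 + 103 \left(-50\right) = 12 - 5150 = -5138$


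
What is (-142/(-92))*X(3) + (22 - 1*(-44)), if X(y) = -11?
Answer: 2255/46 ≈ 49.022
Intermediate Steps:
(-142/(-92))*X(3) + (22 - 1*(-44)) = -142/(-92)*(-11) + (22 - 1*(-44)) = -142*(-1/92)*(-11) + (22 + 44) = (71/46)*(-11) + 66 = -781/46 + 66 = 2255/46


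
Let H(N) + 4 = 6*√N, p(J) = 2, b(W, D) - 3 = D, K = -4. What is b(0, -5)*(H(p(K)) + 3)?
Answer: 2 - 12*√2 ≈ -14.971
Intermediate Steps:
b(W, D) = 3 + D
H(N) = -4 + 6*√N
b(0, -5)*(H(p(K)) + 3) = (3 - 5)*((-4 + 6*√2) + 3) = -2*(-1 + 6*√2) = 2 - 12*√2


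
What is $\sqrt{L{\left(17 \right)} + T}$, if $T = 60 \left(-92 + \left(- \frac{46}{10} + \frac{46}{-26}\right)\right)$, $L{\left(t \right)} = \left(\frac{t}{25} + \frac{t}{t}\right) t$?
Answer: $\frac{3 i \sqrt{2757326}}{65} \approx 76.639 i$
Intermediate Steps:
$L{\left(t \right)} = t \left(1 + \frac{t}{25}\right)$ ($L{\left(t \right)} = \left(t \frac{1}{25} + 1\right) t = \left(\frac{t}{25} + 1\right) t = \left(1 + \frac{t}{25}\right) t = t \left(1 + \frac{t}{25}\right)$)
$T = - \frac{76728}{13}$ ($T = 60 \left(-92 + \left(\left(-46\right) \frac{1}{10} + 46 \left(- \frac{1}{26}\right)\right)\right) = 60 \left(-92 - \frac{414}{65}\right) = 60 \left(- \frac{6394}{65}\right) = - \frac{76728}{13} \approx -5902.2$)
$\sqrt{L{\left(17 \right)} + T} = \sqrt{\frac{1}{25} \cdot 17 \left(25 + 17\right) - \frac{76728}{13}} = \sqrt{\frac{1}{25} \cdot 17 \cdot 42 - \frac{76728}{13}} = \sqrt{\frac{714}{25} - \frac{76728}{13}} = \sqrt{- \frac{1908918}{325}} = \frac{3 i \sqrt{2757326}}{65}$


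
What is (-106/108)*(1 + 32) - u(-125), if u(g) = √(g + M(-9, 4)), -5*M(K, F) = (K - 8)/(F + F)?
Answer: -583/18 - I*√49830/20 ≈ -32.389 - 11.161*I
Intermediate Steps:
M(K, F) = -(-8 + K)/(10*F) (M(K, F) = -(K - 8)/(5*(F + F)) = -(-8 + K)/(5*(2*F)) = -(-8 + K)*1/(2*F)/5 = -(-8 + K)/(10*F))
u(g) = √(17/40 + g) (u(g) = √(g + (⅒)*(8 - 1*(-9))/4) = √(g + (⅒)*(¼)*(8 + 9)) = √(g + (⅒)*(¼)*17) = √(g + 17/40) = √(17/40 + g))
(-106/108)*(1 + 32) - u(-125) = (-106/108)*(1 + 32) - √(170 + 400*(-125))/20 = -106*1/108*33 - √(170 - 50000)/20 = -53/54*33 - √(-49830)/20 = -583/18 - I*√49830/20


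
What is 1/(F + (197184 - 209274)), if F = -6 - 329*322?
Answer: -1/118034 ≈ -8.4721e-6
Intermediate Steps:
F = -105944 (F = -6 - 105938 = -105944)
1/(F + (197184 - 209274)) = 1/(-105944 + (197184 - 209274)) = 1/(-105944 - 12090) = 1/(-118034) = -1/118034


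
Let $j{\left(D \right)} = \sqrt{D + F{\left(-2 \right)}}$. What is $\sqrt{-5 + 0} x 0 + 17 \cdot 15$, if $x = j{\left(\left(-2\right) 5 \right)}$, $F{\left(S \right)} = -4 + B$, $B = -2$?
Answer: $255$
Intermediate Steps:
$F{\left(S \right)} = -6$ ($F{\left(S \right)} = -4 - 2 = -6$)
$j{\left(D \right)} = \sqrt{-6 + D}$ ($j{\left(D \right)} = \sqrt{D - 6} = \sqrt{-6 + D}$)
$x = 4 i$ ($x = \sqrt{-6 - 10} = \sqrt{-16} = 4 i \approx 4.0 i$)
$\sqrt{-5 + 0} x 0 + 17 \cdot 15 = \sqrt{-5 + 0} \cdot 4 i 0 + 17 \cdot 15 = \sqrt{-5} \cdot 4 i 0 + 255 = i \sqrt{5} \cdot 4 i 0 + 255 = - 4 \sqrt{5} \cdot 0 + 255 = 0 + 255 = 255$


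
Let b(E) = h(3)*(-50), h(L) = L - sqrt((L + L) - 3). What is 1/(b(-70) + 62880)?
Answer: 2091/131168180 - sqrt(3)/78700908 ≈ 1.5919e-5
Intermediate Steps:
h(L) = L - sqrt(-3 + 2*L) (h(L) = L - sqrt(2*L - 3) = L - sqrt(-3 + 2*L))
b(E) = -150 + 50*sqrt(3) (b(E) = (3 - sqrt(-3 + 2*3))*(-50) = (3 - sqrt(-3 + 6))*(-50) = (3 - sqrt(3))*(-50) = -150 + 50*sqrt(3))
1/(b(-70) + 62880) = 1/((-150 + 50*sqrt(3)) + 62880) = 1/(62730 + 50*sqrt(3))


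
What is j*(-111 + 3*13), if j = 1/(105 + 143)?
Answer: -9/31 ≈ -0.29032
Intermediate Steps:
j = 1/248 ≈ 0.0040323
j*(-111 + 3*13) = (-111 + 3*13)/248 = (-111 + 39)/248 = (1/248)*(-72) = -9/31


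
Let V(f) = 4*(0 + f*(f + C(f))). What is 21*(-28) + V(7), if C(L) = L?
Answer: -196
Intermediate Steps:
V(f) = 8*f**2 (V(f) = 4*(0 + f*(f + f)) = 4*(0 + f*(2*f)) = 4*(0 + 2*f**2) = 4*(2*f**2) = 8*f**2)
21*(-28) + V(7) = 21*(-28) + 8*7**2 = -588 + 8*49 = -588 + 392 = -196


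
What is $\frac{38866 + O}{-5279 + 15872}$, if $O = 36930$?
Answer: $\frac{75796}{10593} \approx 7.1553$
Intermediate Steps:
$\frac{38866 + O}{-5279 + 15872} = \frac{38866 + 36930}{-5279 + 15872} = \frac{75796}{10593}$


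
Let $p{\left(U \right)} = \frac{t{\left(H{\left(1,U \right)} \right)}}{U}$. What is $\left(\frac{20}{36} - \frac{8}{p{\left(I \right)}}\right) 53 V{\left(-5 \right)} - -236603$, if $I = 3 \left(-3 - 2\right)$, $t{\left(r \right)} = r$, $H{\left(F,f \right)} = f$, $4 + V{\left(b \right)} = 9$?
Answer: $\frac{2111672}{9} \approx 2.3463 \cdot 10^{5}$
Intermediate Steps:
$V{\left(b \right)} = 5$ ($V{\left(b \right)} = -4 + 9 = 5$)
$I = -15$ ($I = 3 \left(-5\right) = -15$)
$p{\left(U \right)} = 1$ ($p{\left(U \right)} = \frac{U}{U} = 1$)
$\left(\frac{20}{36} - \frac{8}{p{\left(I \right)}}\right) 53 V{\left(-5 \right)} - -236603 = \left(\frac{20}{36} - \frac{8}{1}\right) 53 \cdot 5 - -236603 = \left(20 \cdot \frac{1}{36} - 8\right) 53 \cdot 5 + 236603 = \left(\frac{5}{9} - 8\right) 53 \cdot 5 + 236603 = \left(- \frac{67}{9}\right) 53 \cdot 5 + 236603 = \left(- \frac{3551}{9}\right) 5 + 236603 = - \frac{17755}{9} + 236603 = \frac{2111672}{9}$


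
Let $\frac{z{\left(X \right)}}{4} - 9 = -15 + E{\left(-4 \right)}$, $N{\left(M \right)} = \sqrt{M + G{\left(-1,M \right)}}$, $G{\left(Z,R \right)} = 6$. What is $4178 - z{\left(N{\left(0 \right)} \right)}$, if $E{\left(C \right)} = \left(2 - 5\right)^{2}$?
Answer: $4166$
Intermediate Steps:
$E{\left(C \right)} = 9$ ($E{\left(C \right)} = \left(-3\right)^{2} = 9$)
$N{\left(M \right)} = \sqrt{6 + M}$ ($N{\left(M \right)} = \sqrt{M + 6} = \sqrt{6 + M}$)
$z{\left(X \right)} = 12$ ($z{\left(X \right)} = 36 + 4 \left(-15 + 9\right) = 36 + 4 \left(-6\right) = 36 - 24 = 12$)
$4178 - z{\left(N{\left(0 \right)} \right)} = 4178 - 12 = 4166$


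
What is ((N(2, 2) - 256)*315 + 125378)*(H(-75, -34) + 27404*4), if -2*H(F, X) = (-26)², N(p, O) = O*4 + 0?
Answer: 5164259724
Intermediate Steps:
N(p, O) = 4*O (N(p, O) = 4*O + 0 = 4*O)
H(F, X) = -338 (H(F, X) = -½*(-26)² = -½*676 = -338)
((N(2, 2) - 256)*315 + 125378)*(H(-75, -34) + 27404*4) = ((4*2 - 256)*315 + 125378)*(-338 + 27404*4) = ((8 - 256)*315 + 125378)*(-338 + 109616) = (-248*315 + 125378)*109278 = (-78120 + 125378)*109278 = 47258*109278 = 5164259724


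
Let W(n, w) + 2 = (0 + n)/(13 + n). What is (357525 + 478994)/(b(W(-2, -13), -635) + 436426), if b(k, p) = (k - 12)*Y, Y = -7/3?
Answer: 9201709/4801050 ≈ 1.9166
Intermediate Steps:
Y = -7/3 (Y = -7*⅓ = -7/3 ≈ -2.3333)
W(n, w) = -2 + n/(13 + n) (W(n, w) = -2 + (0 + n)/(13 + n) = -2 + n/(13 + n))
b(k, p) = 28 - 7*k/3 (b(k, p) = (k - 12)*(-7/3) = (-12 + k)*(-7/3) = 28 - 7*k/3)
(357525 + 478994)/(b(W(-2, -13), -635) + 436426) = (357525 + 478994)/((28 - 7*(-26 - 1*(-2))/(3*(13 - 2))) + 436426) = 836519/((28 - 7*(-26 + 2)/(3*11)) + 436426) = 836519/((28 - 7*(-24)/33) + 436426) = 836519/((28 - 7/3*(-24/11)) + 436426) = 836519/((28 + 56/11) + 436426) = 836519/(364/11 + 436426) = 836519/(4801050/11) = 836519*(11/4801050) = 9201709/4801050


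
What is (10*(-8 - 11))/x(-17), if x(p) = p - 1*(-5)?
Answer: 95/6 ≈ 15.833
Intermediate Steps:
x(p) = 5 + p (x(p) = p + 5 = 5 + p)
(10*(-8 - 11))/x(-17) = (10*(-8 - 11))/(5 - 17) = (10*(-19))/(-12) = -190*(-1/12) = 95/6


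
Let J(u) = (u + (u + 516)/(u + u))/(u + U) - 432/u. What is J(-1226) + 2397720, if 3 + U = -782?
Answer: 5911547463393/2465486 ≈ 2.3977e+6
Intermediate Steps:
U = -785 (U = -3 - 782 = -785)
J(u) = -432/u + (u + (516 + u)/(2*u))/(-785 + u) (J(u) = (u + (u + 516)/(u + u))/(u - 785) - 432/u = (u + (516 + u)/((2*u)))/(-785 + u) - 432/u = (u + (516 + u)*(1/(2*u)))/(-785 + u) - 432/u = (u + (516 + u)/(2*u))/(-785 + u) - 432/u = -432/u + (u + (516 + u)/(2*u))/(-785 + u))
J(-1226) + 2397720 = (339378 + (-1226)² - 863/2*(-1226))/((-1226)*(-785 - 1226)) + 2397720 = -1/1226*(339378 + 1503076 + 529019)/(-2011) + 2397720 = -1/1226*(-1/2011)*2371473 + 2397720 = 2371473/2465486 + 2397720 = 5911547463393/2465486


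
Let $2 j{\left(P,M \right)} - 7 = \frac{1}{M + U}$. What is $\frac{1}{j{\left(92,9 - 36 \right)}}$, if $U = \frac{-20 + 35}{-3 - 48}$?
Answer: $\frac{928}{3231} \approx 0.28722$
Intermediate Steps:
$U = - \frac{5}{17}$ ($U = \frac{15}{-51} = 15 \left(- \frac{1}{51}\right) = - \frac{5}{17} \approx -0.29412$)
$j{\left(P,M \right)} = \frac{7}{2} + \frac{1}{2 \left(- \frac{5}{17} + M\right)}$ ($j{\left(P,M \right)} = \frac{7}{2} + \frac{1}{2 \left(M - \frac{5}{17}\right)} = \frac{7}{2} + \frac{1}{2 \left(- \frac{5}{17} + M\right)}$)
$\frac{1}{j{\left(92,9 - 36 \right)}} = \frac{1}{\frac{1}{2} \frac{1}{-5 + 17 \left(9 - 36\right)} \left(-18 + 119 \left(9 - 36\right)\right)} = \frac{1}{\frac{1}{2} \frac{1}{-5 + 17 \left(-27\right)} \left(-18 + 119 \left(-27\right)\right)} = \frac{1}{\frac{1}{2} \frac{1}{-5 - 459} \left(-18 - 3213\right)} = \frac{1}{\frac{1}{2} \frac{1}{-464} \left(-3231\right)} = \frac{1}{\frac{1}{2} \left(- \frac{1}{464}\right) \left(-3231\right)} = \frac{1}{\frac{3231}{928}} = \frac{928}{3231}$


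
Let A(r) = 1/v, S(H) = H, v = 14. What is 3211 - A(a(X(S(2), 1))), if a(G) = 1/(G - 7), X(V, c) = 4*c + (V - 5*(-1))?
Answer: 44953/14 ≈ 3210.9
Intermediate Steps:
X(V, c) = 5 + V + 4*c (X(V, c) = 4*c + (V + 5) = 4*c + (5 + V) = 5 + V + 4*c)
a(G) = 1/(-7 + G)
A(r) = 1/14
3211 - A(a(X(S(2), 1))) = 3211 - 1*1/14 = 3211 - 1/14 = 44953/14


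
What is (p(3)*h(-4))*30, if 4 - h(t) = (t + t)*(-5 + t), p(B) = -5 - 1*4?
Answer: 18360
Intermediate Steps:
p(B) = -9 (p(B) = -5 - 4 = -9)
h(t) = 4 - 2*t*(-5 + t) (h(t) = 4 - (t + t)*(-5 + t) = 4 - 2*t*(-5 + t))
(p(3)*h(-4))*30 = -9*(4 - 2*(-4)**2 + 10*(-4))*30 = -9*(4 - 2*16 - 40)*30 = -9*(4 - 32 - 40)*30 = -9*(-68)*30 = 612*30 = 18360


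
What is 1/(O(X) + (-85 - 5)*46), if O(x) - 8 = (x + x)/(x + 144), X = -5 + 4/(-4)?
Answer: -23/95038 ≈ -0.00024201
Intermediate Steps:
X = -6 (X = -5 + 4*(-¼) = -5 - 1 = -6)
O(x) = 8 + 2*x/(144 + x) (O(x) = 8 + (x + x)/(x + 144) = 8 + (2*x)/(144 + x) = 8 + 2*x/(144 + x))
1/(O(X) + (-85 - 5)*46) = 1/(2*(576 + 5*(-6))/(144 - 6) + (-85 - 5)*46) = 1/(2*(576 - 30)/138 - 90*46) = 1/(2*(1/138)*546 - 4140) = 1/(182/23 - 4140) = 1/(-95038/23) = -23/95038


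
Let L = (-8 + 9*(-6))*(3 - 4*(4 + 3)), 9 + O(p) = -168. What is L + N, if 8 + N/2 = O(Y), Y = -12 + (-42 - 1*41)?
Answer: 1180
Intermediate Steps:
Y = -95 (Y = -12 + (-42 - 41) = -12 - 83 = -95)
O(p) = -177 (O(p) = -9 - 168 = -177)
N = -370 (N = -16 + 2*(-177) = -16 - 354 = -370)
L = 1550 (L = (-8 - 54)*(3 - 4*7) = -62*(3 - 28) = -62*(-25) = 1550)
L + N = 1550 - 370 = 1180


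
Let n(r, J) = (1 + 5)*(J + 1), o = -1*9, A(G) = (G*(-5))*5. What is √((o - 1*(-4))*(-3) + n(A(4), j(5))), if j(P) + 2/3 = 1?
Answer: √23 ≈ 4.7958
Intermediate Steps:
j(P) = ⅓ (j(P) = -⅔ + 1 = ⅓)
A(G) = -25*G (A(G) = -5*G*5 = -25*G)
o = -9
n(r, J) = 6 + 6*J (n(r, J) = 6*(1 + J) = 6 + 6*J)
√((o - 1*(-4))*(-3) + n(A(4), j(5))) = √((-9 - 1*(-4))*(-3) + (6 + 6*(⅓))) = √((-9 + 4)*(-3) + (6 + 2)) = √(-5*(-3) + 8) = √(15 + 8) = √23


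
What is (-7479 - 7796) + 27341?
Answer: 12066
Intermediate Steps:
(-7479 - 7796) + 27341 = -15275 + 27341 = 12066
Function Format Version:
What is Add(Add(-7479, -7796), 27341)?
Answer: 12066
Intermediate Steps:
Add(Add(-7479, -7796), 27341) = Add(-15275, 27341) = 12066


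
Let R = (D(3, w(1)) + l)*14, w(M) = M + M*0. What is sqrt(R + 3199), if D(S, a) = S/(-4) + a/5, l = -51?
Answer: sqrt(247730)/10 ≈ 49.772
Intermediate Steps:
w(M) = M (w(M) = M + 0 = M)
D(S, a) = -S/4 + a/5 (D(S, a) = S*(-1/4) + a*(1/5) = -S/4 + a/5)
R = -7217/10 (R = ((-1/4*3 + (1/5)*1) - 51)*14 = ((-3/4 + 1/5) - 51)*14 = (-11/20 - 51)*14 = -1031/20*14 = -7217/10 ≈ -721.70)
sqrt(R + 3199) = sqrt(-7217/10 + 3199) = sqrt(24773/10) = sqrt(247730)/10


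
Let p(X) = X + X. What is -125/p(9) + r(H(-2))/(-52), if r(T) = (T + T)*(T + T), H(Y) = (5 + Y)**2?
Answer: -3083/234 ≈ -13.175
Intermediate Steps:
p(X) = 2*X
r(T) = 4*T**2 (r(T) = (2*T)*(2*T) = 4*T**2)
-125/p(9) + r(H(-2))/(-52) = -125/(2*9) + (4*((5 - 2)**2)**2)/(-52) = -125/18 + (4*(3**2)**2)*(-1/52) = -125*1/18 + (4*9**2)*(-1/52) = -125/18 + (4*81)*(-1/52) = -125/18 + 324*(-1/52) = -125/18 - 81/13 = -3083/234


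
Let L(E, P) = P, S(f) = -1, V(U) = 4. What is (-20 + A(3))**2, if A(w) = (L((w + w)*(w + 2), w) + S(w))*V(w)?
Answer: 144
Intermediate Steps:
A(w) = -4 + 4*w (A(w) = (w - 1)*4 = (-1 + w)*4 = -4 + 4*w)
(-20 + A(3))**2 = (-20 + (-4 + 4*3))**2 = (-20 + (-4 + 12))**2 = (-20 + 8)**2 = (-12)**2 = 144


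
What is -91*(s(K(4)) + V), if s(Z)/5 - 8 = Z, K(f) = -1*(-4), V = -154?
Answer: 8554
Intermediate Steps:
K(f) = 4
s(Z) = 40 + 5*Z
-91*(s(K(4)) + V) = -91*((40 + 5*4) - 154) = -91*((40 + 20) - 154) = -91*(60 - 154) = -91*(-94) = 8554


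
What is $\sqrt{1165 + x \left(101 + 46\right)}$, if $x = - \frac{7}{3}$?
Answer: $\sqrt{822} \approx 28.671$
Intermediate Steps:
$x = - \frac{7}{3}$ ($x = \left(-7\right) \frac{1}{3} = - \frac{7}{3} \approx -2.3333$)
$\sqrt{1165 + x \left(101 + 46\right)} = \sqrt{1165 - \frac{7 \left(101 + 46\right)}{3}} = \sqrt{1165 - 343} = \sqrt{822}$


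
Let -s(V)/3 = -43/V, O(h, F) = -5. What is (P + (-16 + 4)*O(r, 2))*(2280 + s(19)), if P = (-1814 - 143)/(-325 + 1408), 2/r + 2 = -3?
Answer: 48040111/361 ≈ 1.3308e+5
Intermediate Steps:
r = -2/5 (r = 2/(-2 - 3) = 2/(-5) = 2*(-1/5) = -2/5 ≈ -0.40000)
P = -103/57 (P = -1957/1083 = -1957*1/1083 = -103/57 ≈ -1.8070)
s(V) = 129/V (s(V) = -(-129)/V = 129/V)
(P + (-16 + 4)*O(r, 2))*(2280 + s(19)) = (-103/57 + (-16 + 4)*(-5))*(2280 + 129/19) = (-103/57 - 12*(-5))*(2280 + 129*(1/19)) = (-103/57 + 60)*(2280 + 129/19) = (3317/57)*(43449/19) = 48040111/361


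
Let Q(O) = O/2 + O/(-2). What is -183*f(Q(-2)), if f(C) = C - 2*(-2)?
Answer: -732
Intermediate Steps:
Q(O) = 0 (Q(O) = O*(½) + O*(-½) = O/2 - O/2 = 0)
f(C) = 4 + C (f(C) = C + 4 = 4 + C)
-183*f(Q(-2)) = -183*(4 + 0) = -183*4 = -732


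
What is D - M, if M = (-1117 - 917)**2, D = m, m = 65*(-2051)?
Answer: -4270471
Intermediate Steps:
m = -133315
D = -133315
M = 4137156 (M = (-2034)**2 = 4137156)
D - M = -133315 - 1*4137156 = -133315 - 4137156 = -4270471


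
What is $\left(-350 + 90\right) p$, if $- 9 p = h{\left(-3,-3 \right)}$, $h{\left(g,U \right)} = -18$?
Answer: $-520$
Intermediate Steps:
$p = 2$ ($p = \left(- \frac{1}{9}\right) \left(-18\right) = 2$)
$\left(-350 + 90\right) p = \left(-350 + 90\right) 2 = \left(-260\right) 2 = -520$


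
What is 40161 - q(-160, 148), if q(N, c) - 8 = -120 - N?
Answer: 40113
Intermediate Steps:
q(N, c) = -112 - N (q(N, c) = 8 + (-120 - N) = -112 - N)
40161 - q(-160, 148) = 40161 - (-112 - 1*(-160)) = 40161 - (-112 + 160) = 40161 - 1*48 = 40161 - 48 = 40113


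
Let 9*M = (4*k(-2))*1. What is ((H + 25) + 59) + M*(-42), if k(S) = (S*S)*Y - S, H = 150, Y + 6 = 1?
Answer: 570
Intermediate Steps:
Y = -5 (Y = -6 + 1 = -5)
k(S) = -S - 5*S² (k(S) = (S*S)*(-5) - S = S²*(-5) - S = -5*S² - S = -S - 5*S²)
M = -8 (M = ((4*(-2*(-1 - 5*(-2))))*1)/9 = ((4*(-2*(-1 + 10)))*1)/9 = ((4*(-2*9))*1)/9 = ((4*(-18))*1)/9 = (-72*1)/9 = (⅑)*(-72) = -8)
((H + 25) + 59) + M*(-42) = ((150 + 25) + 59) - 8*(-42) = (175 + 59) + 336 = 234 + 336 = 570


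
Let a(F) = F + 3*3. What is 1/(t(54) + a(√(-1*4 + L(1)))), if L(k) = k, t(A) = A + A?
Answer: 39/4564 - I*√3/13692 ≈ 0.0085451 - 0.0001265*I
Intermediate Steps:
t(A) = 2*A
a(F) = 9 + F (a(F) = F + 9 = 9 + F)
1/(t(54) + a(√(-1*4 + L(1)))) = 1/(2*54 + (9 + √(-1*4 + 1))) = 1/(108 + (9 + √(-4 + 1))) = 1/(108 + (9 + √(-3))) = 1/(108 + (9 + I*√3)) = 1/(117 + I*√3)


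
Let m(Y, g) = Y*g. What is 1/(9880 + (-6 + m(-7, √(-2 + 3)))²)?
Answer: 1/10049 ≈ 9.9512e-5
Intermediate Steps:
1/(9880 + (-6 + m(-7, √(-2 + 3)))²) = 1/(9880 + (-6 - 7*√(-2 + 3))²) = 1/(9880 + (-6 - 7*√1)²) = 1/(9880 + (-6 - 7*1)²) = 1/(9880 + (-6 - 7)²) = 1/(9880 + (-13)²) = 1/(9880 + 169) = 1/10049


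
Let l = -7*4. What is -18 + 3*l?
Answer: -102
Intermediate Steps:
l = -28
-18 + 3*l = -18 + 3*(-28) = -18 - 84 = -102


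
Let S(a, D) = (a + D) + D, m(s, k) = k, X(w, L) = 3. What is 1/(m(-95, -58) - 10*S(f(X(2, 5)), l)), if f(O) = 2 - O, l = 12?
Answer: -1/288 ≈ -0.0034722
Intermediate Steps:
S(a, D) = a + 2*D (S(a, D) = (D + a) + D = a + 2*D)
1/(m(-95, -58) - 10*S(f(X(2, 5)), l)) = 1/(-58 - 10*((2 - 1*3) + 2*12)) = 1/(-58 - 10*((2 - 3) + 24)) = 1/(-58 - 10*(-1 + 24)) = 1/(-58 - 10*23) = 1/(-58 - 230) = 1/(-288) = -1/288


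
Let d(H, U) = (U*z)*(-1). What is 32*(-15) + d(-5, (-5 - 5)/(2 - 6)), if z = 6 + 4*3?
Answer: -525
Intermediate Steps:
z = 18 (z = 6 + 12 = 18)
d(H, U) = -18*U (d(H, U) = (U*18)*(-1) = (18*U)*(-1) = -18*U)
32*(-15) + d(-5, (-5 - 5)/(2 - 6)) = 32*(-15) - 18*(-5 - 5)/(2 - 6) = -480 - (-180)/(-4) = -480 - (-180)*(-1)/4 = -480 - 18*5/2 = -480 - 45 = -525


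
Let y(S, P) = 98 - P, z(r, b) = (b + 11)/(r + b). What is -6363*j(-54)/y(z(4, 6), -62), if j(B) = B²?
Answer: -4638627/40 ≈ -1.1597e+5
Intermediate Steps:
z(r, b) = (11 + b)/(b + r)
-6363*j(-54)/y(z(4, 6), -62) = -6363*2916/(98 - 1*(-62)) = -6363*2916/(98 + 62) = -6363/(160*(1/2916)) = -6363/40/729 = -6363*729/40 = -4638627/40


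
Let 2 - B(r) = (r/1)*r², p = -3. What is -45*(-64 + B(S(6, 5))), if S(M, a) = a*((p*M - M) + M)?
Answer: -32802210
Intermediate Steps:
S(M, a) = -3*M*a (S(M, a) = a*((-3*M - M) + M) = a*(-4*M + M) = a*(-3*M) = -3*M*a)
B(r) = 2 - r³ (B(r) = 2 - r/1*r² = 2 - r*1*r² = 2 - r*r² = 2 - r³)
-45*(-64 + B(S(6, 5))) = -45*(-64 + (2 - (-3*6*5)³)) = -45*(-64 + (2 - 1*(-90)³)) = -45*(-64 + (2 - 1*(-729000))) = -45*(-64 + (2 + 729000)) = -45*(-64 + 729002) = -45*728938 = -32802210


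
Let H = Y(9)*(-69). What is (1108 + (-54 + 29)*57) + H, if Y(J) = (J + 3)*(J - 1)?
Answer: -6941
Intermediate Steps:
Y(J) = (-1 + J)*(3 + J) (Y(J) = (3 + J)*(-1 + J) = (-1 + J)*(3 + J))
H = -6624 (H = (-3 + 9**2 + 2*9)*(-69) = (-3 + 81 + 18)*(-69) = 96*(-69) = -6624)
(1108 + (-54 + 29)*57) + H = (1108 + (-54 + 29)*57) - 6624 = (1108 - 25*57) - 6624 = (1108 - 1425) - 6624 = -317 - 6624 = -6941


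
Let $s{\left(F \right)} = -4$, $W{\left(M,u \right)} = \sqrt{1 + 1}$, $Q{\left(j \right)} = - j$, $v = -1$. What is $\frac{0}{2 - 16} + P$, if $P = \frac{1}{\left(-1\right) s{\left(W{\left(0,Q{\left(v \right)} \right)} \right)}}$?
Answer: $\frac{1}{4} \approx 0.25$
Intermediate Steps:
$W{\left(M,u \right)} = \sqrt{2}$
$P = \frac{1}{4}$ ($P = \frac{1}{\left(-1\right) \left(-4\right)} = \frac{1}{4} \approx 0.25$)
$\frac{0}{2 - 16} + P = \frac{0}{2 - 16} + \frac{1}{4} = \frac{0}{-14} + \frac{1}{4} = 0 \left(- \frac{1}{14}\right) + \frac{1}{4} = 0 + \frac{1}{4} = \frac{1}{4}$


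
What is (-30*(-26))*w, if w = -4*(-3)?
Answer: 9360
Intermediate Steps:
w = 12
(-30*(-26))*w = -30*(-26)*12 = 780*12 = 9360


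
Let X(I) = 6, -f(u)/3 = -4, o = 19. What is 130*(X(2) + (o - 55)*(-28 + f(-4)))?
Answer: 75660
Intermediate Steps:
f(u) = 12 (f(u) = -3*(-4) = 12)
130*(X(2) + (o - 55)*(-28 + f(-4))) = 130*(6 + (19 - 55)*(-28 + 12)) = 130*(6 - 36*(-16)) = 130*(6 + 576) = 130*582 = 75660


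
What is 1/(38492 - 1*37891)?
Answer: 1/601 ≈ 0.0016639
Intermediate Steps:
1/(38492 - 1*37891) = 1/(38492 - 37891) = 1/601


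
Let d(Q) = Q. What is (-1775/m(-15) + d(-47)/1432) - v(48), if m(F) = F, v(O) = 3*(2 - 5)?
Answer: 546883/4296 ≈ 127.30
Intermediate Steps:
v(O) = -9 (v(O) = 3*(-3) = -9)
(-1775/m(-15) + d(-47)/1432) - v(48) = (-1775/(-15) - 47/1432) - 1*(-9) = (-1775*(-1/15) - 47*1/1432) + 9 = (355/3 - 47/1432) + 9 = 508219/4296 + 9 = 546883/4296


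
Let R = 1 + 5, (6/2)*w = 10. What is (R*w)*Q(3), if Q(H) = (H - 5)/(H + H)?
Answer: -20/3 ≈ -6.6667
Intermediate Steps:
Q(H) = (-5 + H)/(2*H) (Q(H) = (-5 + H)/((2*H)) = (-5 + H)*(1/(2*H)) = (-5 + H)/(2*H))
w = 10/3 (w = (⅓)*10 = 10/3 ≈ 3.3333)
R = 6
(R*w)*Q(3) = (6*(10/3))*((½)*(-5 + 3)/3) = 20*((½)*(⅓)*(-2)) = 20*(-⅓) = -20/3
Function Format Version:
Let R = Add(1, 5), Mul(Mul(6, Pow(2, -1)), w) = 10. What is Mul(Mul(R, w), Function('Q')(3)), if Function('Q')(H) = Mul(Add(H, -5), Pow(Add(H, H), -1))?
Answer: Rational(-20, 3) ≈ -6.6667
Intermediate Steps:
Function('Q')(H) = Mul(Rational(1, 2), Pow(H, -1), Add(-5, H)) (Function('Q')(H) = Mul(Add(-5, H), Pow(Mul(2, H), -1)) = Mul(Add(-5, H), Mul(Rational(1, 2), Pow(H, -1))) = Mul(Rational(1, 2), Pow(H, -1), Add(-5, H)))
w = Rational(10, 3) (w = Mul(Rational(1, 3), 10) = Rational(10, 3) ≈ 3.3333)
R = 6
Mul(Mul(R, w), Function('Q')(3)) = Mul(Mul(6, Rational(10, 3)), Mul(Rational(1, 2), Pow(3, -1), Add(-5, 3))) = Mul(20, Mul(Rational(1, 2), Rational(1, 3), -2)) = Mul(20, Rational(-1, 3)) = Rational(-20, 3)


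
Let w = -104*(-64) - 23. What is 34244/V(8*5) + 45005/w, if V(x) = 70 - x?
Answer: 38081767/33165 ≈ 1148.3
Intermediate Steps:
w = 6633 (w = 6656 - 23 = 6633)
34244/V(8*5) + 45005/w = 34244/(70 - 8*5) + 45005/6633 = 34244/(70 - 1*40) + 45005*(1/6633) = 34244/(70 - 40) + 45005/6633 = 34244/30 + 45005/6633 = 34244*(1/30) + 45005/6633 = 17122/15 + 45005/6633 = 38081767/33165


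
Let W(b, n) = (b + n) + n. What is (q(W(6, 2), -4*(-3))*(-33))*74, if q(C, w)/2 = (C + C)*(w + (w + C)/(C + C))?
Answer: -1279608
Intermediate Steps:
W(b, n) = b + 2*n
q(C, w) = 4*C*(w + (C + w)/(2*C)) (q(C, w) = 2*((C + C)*(w + (w + C)/(C + C))) = 2*((2*C)*(w + (C + w)/((2*C)))) = 2*((2*C)*(w + (C + w)*(1/(2*C)))) = 2*((2*C)*(w + (C + w)/(2*C))) = 2*(2*C*(w + (C + w)/(2*C))) = 4*C*(w + (C + w)/(2*C)))
(q(W(6, 2), -4*(-3))*(-33))*74 = ((2*(6 + 2*2) + 2*(-4*(-3)) + 4*(6 + 2*2)*(-4*(-3)))*(-33))*74 = ((2*(6 + 4) + 2*12 + 4*(6 + 4)*12)*(-33))*74 = ((2*10 + 24 + 4*10*12)*(-33))*74 = ((20 + 24 + 480)*(-33))*74 = (524*(-33))*74 = -17292*74 = -1279608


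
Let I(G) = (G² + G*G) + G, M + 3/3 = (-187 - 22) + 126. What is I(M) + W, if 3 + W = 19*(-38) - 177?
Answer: 13126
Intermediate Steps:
W = -902 (W = -3 + (19*(-38) - 177) = -3 + (-722 - 177) = -3 - 899 = -902)
M = -84 (M = -1 + ((-187 - 22) + 126) = -1 + (-209 + 126) = -1 - 83 = -84)
I(G) = G + 2*G² (I(G) = (G² + G²) + G = 2*G² + G = G + 2*G²)
I(M) + W = -84*(1 + 2*(-84)) - 902 = -84*(1 - 168) - 902 = -84*(-167) - 902 = 14028 - 902 = 13126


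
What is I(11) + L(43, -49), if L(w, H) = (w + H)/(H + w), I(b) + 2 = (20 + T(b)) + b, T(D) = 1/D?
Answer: 331/11 ≈ 30.091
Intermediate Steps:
I(b) = 18 + b + 1/b (I(b) = -2 + ((20 + 1/b) + b) = -2 + (20 + b + 1/b) = 18 + b + 1/b)
L(w, H) = 1 (L(w, H) = (H + w)/(H + w) = 1)
I(11) + L(43, -49) = (18 + 11 + 1/11) + 1 = 320/11 + 1 = 331/11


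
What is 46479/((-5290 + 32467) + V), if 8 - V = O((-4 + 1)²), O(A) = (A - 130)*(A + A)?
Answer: 46479/29363 ≈ 1.5829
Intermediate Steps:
O(A) = 2*A*(-130 + A) (O(A) = (-130 + A)*(2*A) = 2*A*(-130 + A))
V = 2186 (V = 8 - 2*(-4 + 1)²*(-130 + (-4 + 1)²) = 8 - 2*(-3)²*(-130 + (-3)²) = 8 - 2*9*(-130 + 9) = 8 - 2*9*(-121) = 8 - 1*(-2178) = 8 + 2178 = 2186)
46479/((-5290 + 32467) + V) = 46479/((-5290 + 32467) + 2186) = 46479/(27177 + 2186) = 46479/29363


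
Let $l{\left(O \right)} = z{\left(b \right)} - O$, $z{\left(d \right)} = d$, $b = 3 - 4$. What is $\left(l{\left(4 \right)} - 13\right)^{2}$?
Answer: $324$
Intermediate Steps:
$b = -1$ ($b = 3 - 4 = -1$)
$l{\left(O \right)} = -1 - O$
$\left(l{\left(4 \right)} - 13\right)^{2} = \left(\left(-1 - 4\right) - 13\right)^{2} = \left(-5 - 13\right)^{2} = \left(-18\right)^{2} = 324$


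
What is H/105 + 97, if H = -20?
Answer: 2033/21 ≈ 96.810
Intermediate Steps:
H/105 + 97 = -20/105 + 97 = (1/105)*(-20) + 97 = -4/21 + 97 = 2033/21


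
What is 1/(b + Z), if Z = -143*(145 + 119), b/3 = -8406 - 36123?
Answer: -1/171339 ≈ -5.8364e-6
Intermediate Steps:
b = -133587 (b = 3*(-8406 - 36123) = 3*(-44529) = -133587)
Z = -37752 (Z = -143*264 = -37752)
1/(b + Z) = 1/(-133587 - 37752) = 1/(-171339) = -1/171339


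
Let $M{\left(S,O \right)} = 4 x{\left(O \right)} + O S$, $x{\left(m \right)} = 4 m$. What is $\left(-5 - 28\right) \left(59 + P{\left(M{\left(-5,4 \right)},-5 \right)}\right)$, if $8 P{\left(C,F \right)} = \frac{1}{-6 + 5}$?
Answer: $- \frac{15543}{8} \approx -1942.9$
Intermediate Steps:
$M{\left(S,O \right)} = 16 O + O S$ ($M{\left(S,O \right)} = 4 \cdot 4 O + O S = 16 O + O S$)
$P{\left(C,F \right)} = - \frac{1}{8}$ ($P{\left(C,F \right)} = \frac{1}{8 \left(-6 + 5\right)} = \frac{1}{8 \left(-1\right)} = \frac{1}{8} \left(-1\right) = - \frac{1}{8}$)
$\left(-5 - 28\right) \left(59 + P{\left(M{\left(-5,4 \right)},-5 \right)}\right) = \left(-5 - 28\right) \left(59 - \frac{1}{8}\right) = \left(-5 - 28\right) \frac{471}{8} = \left(-33\right) \frac{471}{8} = - \frac{15543}{8}$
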